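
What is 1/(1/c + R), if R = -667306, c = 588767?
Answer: -588767/392887751701 ≈ -1.4986e-6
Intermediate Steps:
1/(1/c + R) = 1/(1/588767 - 667306) = 1/(-392887751701/588767) = -588767/392887751701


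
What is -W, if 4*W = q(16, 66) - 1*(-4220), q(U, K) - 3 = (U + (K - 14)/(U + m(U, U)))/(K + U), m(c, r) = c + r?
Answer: -101357/96 ≈ -1055.8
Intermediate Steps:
q(U, K) = 3 + (U + (-14 + K)/(3*U))/(K + U) (q(U, K) = 3 + (U + (K - 14)/(U + (U + U)))/(K + U) = 3 + (U + (-14 + K)/(U + 2*U))/(K + U) = 3 + (U + (-14 + K)/((3*U)))/(K + U) = 3 + (U + (-14 + K)*(1/(3*U)))/(K + U) = 3 + (U + (-14 + K)/(3*U))/(K + U))
W = 101357/96 (W = ((1/3)*(-14 + 66 + 12*16**2 + 9*66*16)/(16*(66 + 16)) - 1*(-4220))/4 = ((1/3)*(1/16)*(-14 + 66 + 12*256 + 9504)/82 + 4220)/4 = ((1/3)*(1/16)*(1/82)*(-14 + 66 + 3072 + 9504) + 4220)/4 = ((1/3)*(1/16)*(1/82)*12628 + 4220)/4 = (77/24 + 4220)/4 = (1/4)*(101357/24) = 101357/96 ≈ 1055.8)
-W = -1*101357/96 = -101357/96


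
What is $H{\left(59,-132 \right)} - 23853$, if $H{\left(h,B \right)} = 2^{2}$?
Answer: $-23849$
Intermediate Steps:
$H{\left(h,B \right)} = 4$
$H{\left(59,-132 \right)} - 23853 = 4 - 23853 = -23849$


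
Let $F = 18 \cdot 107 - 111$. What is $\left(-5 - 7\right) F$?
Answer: $-21780$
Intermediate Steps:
$F = 1815$ ($F = 1926 - 111 = 1815$)
$\left(-5 - 7\right) F = \left(-5 - 7\right) 1815 = \left(-12\right) 1815 = -21780$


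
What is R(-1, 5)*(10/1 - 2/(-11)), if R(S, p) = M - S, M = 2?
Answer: 336/11 ≈ 30.545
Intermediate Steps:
R(S, p) = 2 - S
R(-1, 5)*(10/1 - 2/(-11)) = (2 - 1*(-1))*(10/1 - 2/(-11)) = (2 + 1)*(10*1 - 2*(-1/11)) = 3*(10 + 2/11) = 3*(112/11) = 336/11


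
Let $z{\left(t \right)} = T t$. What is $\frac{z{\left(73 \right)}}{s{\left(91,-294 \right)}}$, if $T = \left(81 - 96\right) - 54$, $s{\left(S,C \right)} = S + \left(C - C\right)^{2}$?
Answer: $- \frac{5037}{91} \approx -55.352$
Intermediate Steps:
$s{\left(S,C \right)} = S$ ($s{\left(S,C \right)} = S + 0^{2} = S + 0 = S$)
$T = -69$ ($T = -15 - 54 = -69$)
$z{\left(t \right)} = - 69 t$
$\frac{z{\left(73 \right)}}{s{\left(91,-294 \right)}} = \frac{\left(-69\right) 73}{91} = \left(-5037\right) \frac{1}{91} = - \frac{5037}{91}$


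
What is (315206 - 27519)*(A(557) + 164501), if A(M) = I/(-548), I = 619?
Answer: 25933811876223/548 ≈ 4.7324e+10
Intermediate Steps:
A(M) = -619/548 (A(M) = 619/(-548) = 619*(-1/548) = -619/548)
(315206 - 27519)*(A(557) + 164501) = (315206 - 27519)*(-619/548 + 164501) = 287687*(90145929/548) = 25933811876223/548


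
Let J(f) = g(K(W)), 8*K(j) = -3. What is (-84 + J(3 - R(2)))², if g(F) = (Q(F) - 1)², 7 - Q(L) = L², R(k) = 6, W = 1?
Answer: 41387426721/16777216 ≈ 2466.9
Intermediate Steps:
K(j) = -3/8 (K(j) = (⅛)*(-3) = -3/8)
Q(L) = 7 - L²
g(F) = (6 - F²)² (g(F) = ((7 - F²) - 1)² = (6 - F²)²)
J(f) = 140625/4096 (J(f) = (-6 + (-3/8)²)² = (-6 + 9/64)² = (-375/64)² = 140625/4096)
(-84 + J(3 - R(2)))² = (-84 + 140625/4096)² = (-203439/4096)² = 41387426721/16777216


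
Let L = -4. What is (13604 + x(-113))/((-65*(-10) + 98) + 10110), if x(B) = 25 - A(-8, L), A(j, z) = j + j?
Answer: 13645/10858 ≈ 1.2567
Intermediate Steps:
A(j, z) = 2*j
x(B) = 41 (x(B) = 25 - 2*(-8) = 25 - 1*(-16) = 25 + 16 = 41)
(13604 + x(-113))/((-65*(-10) + 98) + 10110) = (13604 + 41)/((-65*(-10) + 98) + 10110) = 13645/((650 + 98) + 10110) = 13645/(748 + 10110) = 13645/10858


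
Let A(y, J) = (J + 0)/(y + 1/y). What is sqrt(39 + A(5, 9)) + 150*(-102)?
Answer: -15300 + sqrt(27534)/26 ≈ -15294.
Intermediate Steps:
A(y, J) = J/(y + 1/y)
sqrt(39 + A(5, 9)) + 150*(-102) = sqrt(39 + 9*5/(1 + 5**2)) + 150*(-102) = sqrt(39 + 9*5/(1 + 25)) - 15300 = sqrt(39 + 9*5/26) - 15300 = sqrt(39 + 9*5*(1/26)) - 15300 = sqrt(39 + 45/26) - 15300 = sqrt(1059/26) - 15300 = sqrt(27534)/26 - 15300 = -15300 + sqrt(27534)/26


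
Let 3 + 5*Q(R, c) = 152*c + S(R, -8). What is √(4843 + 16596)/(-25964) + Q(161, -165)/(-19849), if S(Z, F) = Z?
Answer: 24922/99245 - √21439/25964 ≈ 0.24548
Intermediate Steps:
Q(R, c) = -⅗ + R/5 + 152*c/5 (Q(R, c) = -⅗ + (152*c + R)/5 = -⅗ + (R + 152*c)/5 = -⅗ + (R/5 + 152*c/5) = -⅗ + R/5 + 152*c/5)
√(4843 + 16596)/(-25964) + Q(161, -165)/(-19849) = √(4843 + 16596)/(-25964) + (-⅗ + (⅕)*161 + (152/5)*(-165))/(-19849) = √21439*(-1/25964) + (-⅗ + 161/5 - 5016)*(-1/19849) = -√21439/25964 - 24922/5*(-1/19849) = -√21439/25964 + 24922/99245 = 24922/99245 - √21439/25964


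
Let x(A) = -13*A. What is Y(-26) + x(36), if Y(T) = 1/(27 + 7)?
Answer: -15911/34 ≈ -467.97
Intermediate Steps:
Y(T) = 1/34
Y(-26) + x(36) = 1/34 - 13*36 = 1/34 - 468 = -15911/34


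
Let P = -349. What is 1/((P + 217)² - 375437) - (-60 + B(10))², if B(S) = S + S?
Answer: -572820801/358013 ≈ -1600.0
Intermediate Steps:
B(S) = 2*S
1/((P + 217)² - 375437) - (-60 + B(10))² = 1/((-349 + 217)² - 375437) - (-60 + 2*10)² = 1/((-132)² - 375437) - (-60 + 20)² = 1/(17424 - 375437) - 1*(-40)² = 1/(-358013) - 1*1600 = -1/358013 - 1600 = -572820801/358013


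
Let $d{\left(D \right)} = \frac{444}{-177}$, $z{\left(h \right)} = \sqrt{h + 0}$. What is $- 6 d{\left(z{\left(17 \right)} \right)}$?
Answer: $\frac{888}{59} \approx 15.051$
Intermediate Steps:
$z{\left(h \right)} = \sqrt{h}$
$d{\left(D \right)} = - \frac{148}{59}$ ($d{\left(D \right)} = 444 \left(- \frac{1}{177}\right) = - \frac{148}{59}$)
$- 6 d{\left(z{\left(17 \right)} \right)} = \left(-6\right) \left(- \frac{148}{59}\right) = \frac{888}{59}$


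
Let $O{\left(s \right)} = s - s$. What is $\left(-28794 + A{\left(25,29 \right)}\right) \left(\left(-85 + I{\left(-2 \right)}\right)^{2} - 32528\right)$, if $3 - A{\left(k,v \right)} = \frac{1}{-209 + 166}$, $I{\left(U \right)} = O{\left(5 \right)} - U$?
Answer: $\frac{31741389668}{43} \approx 7.3817 \cdot 10^{8}$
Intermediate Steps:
$O{\left(s \right)} = 0$
$I{\left(U \right)} = - U$ ($I{\left(U \right)} = 0 - U = - U$)
$A{\left(k,v \right)} = \frac{130}{43}$ ($A{\left(k,v \right)} = 3 - \frac{1}{-209 + 166} = 3 - \frac{1}{-43} = 3 - - \frac{1}{43} = 3 + \frac{1}{43} = \frac{130}{43}$)
$\left(-28794 + A{\left(25,29 \right)}\right) \left(\left(-85 + I{\left(-2 \right)}\right)^{2} - 32528\right) = \left(-28794 + \frac{130}{43}\right) \left(\left(-85 - -2\right)^{2} - 32528\right) = - \frac{1238012 \left(\left(-85 + 2\right)^{2} - 32528\right)}{43} = - \frac{1238012 \left(\left(-83\right)^{2} - 32528\right)}{43} = - \frac{1238012 \left(6889 - 32528\right)}{43} = \left(- \frac{1238012}{43}\right) \left(-25639\right) = \frac{31741389668}{43}$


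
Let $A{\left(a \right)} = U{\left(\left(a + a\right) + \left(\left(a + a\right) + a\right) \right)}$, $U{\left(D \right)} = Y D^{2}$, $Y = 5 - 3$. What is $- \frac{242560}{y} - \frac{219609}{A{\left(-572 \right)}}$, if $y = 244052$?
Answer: $- \frac{77340068609}{76778759200} \approx -1.0073$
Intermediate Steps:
$Y = 2$
$U{\left(D \right)} = 2 D^{2}$
$A{\left(a \right)} = 50 a^{2}$ ($A{\left(a \right)} = 2 \left(\left(a + a\right) + \left(\left(a + a\right) + a\right)\right)^{2} = 2 \left(2 a + \left(2 a + a\right)\right)^{2} = 2 \left(2 a + 3 a\right)^{2} = 2 \left(5 a\right)^{2} = 2 \cdot 25 a^{2} = 50 a^{2}$)
$- \frac{242560}{y} - \frac{219609}{A{\left(-572 \right)}} = - \frac{242560}{244052} - \frac{219609}{50 \left(-572\right)^{2}} = \left(-242560\right) \frac{1}{244052} - \frac{219609}{50 \cdot 327184} = - \frac{60640}{61013} - \frac{219609}{16359200} = - \frac{60640}{61013} - \frac{16893}{1258400} = - \frac{77340068609}{76778759200}$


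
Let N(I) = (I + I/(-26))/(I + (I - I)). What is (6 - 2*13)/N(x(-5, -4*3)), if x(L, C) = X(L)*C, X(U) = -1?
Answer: -104/5 ≈ -20.800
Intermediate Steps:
x(L, C) = -C
N(I) = 25/26 (N(I) = (I + I*(-1/26))/(I + 0) = (I - I/26)/I = (25*I/26)/I = 25/26)
(6 - 2*13)/N(x(-5, -4*3)) = (6 - 2*13)/(25/26) = (6 - 26)*(26/25) = -20*26/25 = -104/5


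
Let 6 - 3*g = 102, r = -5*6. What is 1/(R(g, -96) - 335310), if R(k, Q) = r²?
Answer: -1/334410 ≈ -2.9903e-6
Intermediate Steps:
r = -30
g = -32 (g = 2 - ⅓*102 = 2 - 34 = -32)
R(k, Q) = 900 (R(k, Q) = (-30)² = 900)
1/(R(g, -96) - 335310) = 1/(900 - 335310) = 1/(-334410) = -1/334410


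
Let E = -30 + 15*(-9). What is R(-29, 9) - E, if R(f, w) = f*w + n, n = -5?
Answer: -101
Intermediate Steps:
E = -165 (E = -30 - 135 = -165)
R(f, w) = -5 + f*w (R(f, w) = f*w - 5 = -5 + f*w)
R(-29, 9) - E = (-5 - 29*9) - 1*(-165) = (-5 - 261) + 165 = -266 + 165 = -101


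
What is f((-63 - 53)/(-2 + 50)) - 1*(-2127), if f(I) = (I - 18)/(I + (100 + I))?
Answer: 2428789/1142 ≈ 2126.8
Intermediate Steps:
f(I) = (-18 + I)/(100 + 2*I)
f((-63 - 53)/(-2 + 50)) - 1*(-2127) = (-18 + (-63 - 53)/(-2 + 50))/(2*(50 + (-63 - 53)/(-2 + 50))) - 1*(-2127) = (-18 - 116/48)/(2*(50 - 116/48)) + 2127 = (-18 - 116*1/48)/(2*(50 - 116*1/48)) + 2127 = (-18 - 29/12)/(2*(50 - 29/12)) + 2127 = (½)*(-245/12)/(571/12) + 2127 = (½)*(12/571)*(-245/12) + 2127 = -245/1142 + 2127 = 2428789/1142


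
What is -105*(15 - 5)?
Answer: -1050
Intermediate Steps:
-105*(15 - 5) = -105*10 = -1050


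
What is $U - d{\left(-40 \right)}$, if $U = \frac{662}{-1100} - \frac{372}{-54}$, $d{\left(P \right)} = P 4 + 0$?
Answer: $\frac{823121}{4950} \approx 166.29$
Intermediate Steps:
$d{\left(P \right)} = 4 P$ ($d{\left(P \right)} = 4 P + 0 = 4 P$)
$U = \frac{31121}{4950}$ ($U = 662 \left(- \frac{1}{1100}\right) - - \frac{62}{9} = - \frac{331}{550} + \frac{62}{9} = \frac{31121}{4950} \approx 6.2871$)
$U - d{\left(-40 \right)} = \frac{31121}{4950} - 4 \left(-40\right) = \frac{31121}{4950} - -160 = \frac{31121}{4950} + 160 = \frac{823121}{4950}$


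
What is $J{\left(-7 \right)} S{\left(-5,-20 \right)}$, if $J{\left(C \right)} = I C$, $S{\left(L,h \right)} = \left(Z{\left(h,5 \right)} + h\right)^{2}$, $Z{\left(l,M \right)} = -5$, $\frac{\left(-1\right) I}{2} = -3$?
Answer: $-26250$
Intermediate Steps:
$I = 6$ ($I = \left(-2\right) \left(-3\right) = 6$)
$S{\left(L,h \right)} = \left(-5 + h\right)^{2}$
$J{\left(C \right)} = 6 C$
$J{\left(-7 \right)} S{\left(-5,-20 \right)} = 6 \left(-7\right) \left(-5 - 20\right)^{2} = - 42 \left(-25\right)^{2} = \left(-42\right) 625 = -26250$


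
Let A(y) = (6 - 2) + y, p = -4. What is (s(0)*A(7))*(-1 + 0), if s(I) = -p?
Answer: -44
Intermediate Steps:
A(y) = 4 + y
s(I) = 4 (s(I) = -1*(-4) = 4)
(s(0)*A(7))*(-1 + 0) = (4*(4 + 7))*(-1 + 0) = (4*11)*(-1) = 44*(-1) = -44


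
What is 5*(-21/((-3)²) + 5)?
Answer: 40/3 ≈ 13.333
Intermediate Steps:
5*(-21/((-3)²) + 5) = 5*(-21/9 + 5) = 5*(-21*⅑ + 5) = 5*(-7/3 + 5) = 5*(8/3) = 40/3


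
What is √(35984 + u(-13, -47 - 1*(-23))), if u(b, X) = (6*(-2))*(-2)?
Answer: 2*√9002 ≈ 189.76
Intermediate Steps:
u(b, X) = 24 (u(b, X) = -12*(-2) = 24)
√(35984 + u(-13, -47 - 1*(-23))) = √(35984 + 24) = √36008 = 2*√9002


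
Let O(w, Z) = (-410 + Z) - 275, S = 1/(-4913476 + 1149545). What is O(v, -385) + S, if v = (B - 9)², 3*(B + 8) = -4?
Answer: -4027406171/3763931 ≈ -1070.0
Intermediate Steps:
B = -28/3 (B = -8 + (⅓)*(-4) = -8 - 4/3 = -28/3 ≈ -9.3333)
v = 3025/9 (v = (-28/3 - 9)² = (-55/3)² = 3025/9 ≈ 336.11)
S = -1/3763931 (S = 1/(-3763931) = -1/3763931 ≈ -2.6568e-7)
O(w, Z) = -685 + Z
O(v, -385) + S = (-685 - 385) - 1/3763931 = -1070 - 1/3763931 = -4027406171/3763931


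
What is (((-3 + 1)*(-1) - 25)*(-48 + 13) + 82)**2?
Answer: 786769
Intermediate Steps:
(((-3 + 1)*(-1) - 25)*(-48 + 13) + 82)**2 = ((-2*(-1) - 25)*(-35) + 82)**2 = ((2 - 25)*(-35) + 82)**2 = (-23*(-35) + 82)**2 = (805 + 82)**2 = 887**2 = 786769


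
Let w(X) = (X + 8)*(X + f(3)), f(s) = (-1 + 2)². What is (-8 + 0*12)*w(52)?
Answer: -25440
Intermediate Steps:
f(s) = 1 (f(s) = 1² = 1)
w(X) = (1 + X)*(8 + X) (w(X) = (X + 8)*(X + 1) = (8 + X)*(1 + X) = (1 + X)*(8 + X))
(-8 + 0*12)*w(52) = (-8 + 0*12)*(8 + 52² + 9*52) = (-8 + 0)*(8 + 2704 + 468) = -8*3180 = -25440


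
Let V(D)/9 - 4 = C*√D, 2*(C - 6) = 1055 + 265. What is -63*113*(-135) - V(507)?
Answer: 961029 - 77922*√3 ≈ 8.2606e+5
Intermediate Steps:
C = 666 (C = 6 + (1055 + 265)/2 = 6 + (½)*1320 = 6 + 660 = 666)
V(D) = 36 + 5994*√D (V(D) = 36 + 9*(666*√D) = 36 + 5994*√D)
-63*113*(-135) - V(507) = -63*113*(-135) - (36 + 5994*√507) = -7119*(-135) - (36 + 5994*(13*√3)) = 961065 - (36 + 77922*√3) = 961065 + (-36 - 77922*√3) = 961029 - 77922*√3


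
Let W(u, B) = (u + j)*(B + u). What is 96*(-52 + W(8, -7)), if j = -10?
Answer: -5184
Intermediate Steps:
W(u, B) = (-10 + u)*(B + u) (W(u, B) = (u - 10)*(B + u) = (-10 + u)*(B + u))
96*(-52 + W(8, -7)) = 96*(-52 + (8² - 10*(-7) - 10*8 - 7*8)) = 96*(-52 + (64 + 70 - 80 - 56)) = 96*(-52 - 2) = 96*(-54) = -5184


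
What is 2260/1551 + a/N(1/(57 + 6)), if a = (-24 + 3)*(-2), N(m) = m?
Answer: 4106206/1551 ≈ 2647.5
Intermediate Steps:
a = 42 (a = -21*(-2) = 42)
2260/1551 + a/N(1/(57 + 6)) = 2260/1551 + 42/(1/(57 + 6)) = 2260*(1/1551) + 42/(1/63) = 2260/1551 + 42/(1/63) = 2260/1551 + 42*63 = 2260/1551 + 2646 = 4106206/1551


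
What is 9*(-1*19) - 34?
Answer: -205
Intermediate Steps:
9*(-1*19) - 34 = 9*(-19) - 34 = -171 - 34 = -205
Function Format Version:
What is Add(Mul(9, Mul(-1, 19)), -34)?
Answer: -205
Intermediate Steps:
Add(Mul(9, Mul(-1, 19)), -34) = Add(Mul(9, -19), -34) = Add(-171, -34) = -205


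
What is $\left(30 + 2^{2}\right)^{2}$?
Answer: $1156$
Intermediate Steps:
$\left(30 + 2^{2}\right)^{2} = \left(30 + 4\right)^{2} = 34^{2} = 1156$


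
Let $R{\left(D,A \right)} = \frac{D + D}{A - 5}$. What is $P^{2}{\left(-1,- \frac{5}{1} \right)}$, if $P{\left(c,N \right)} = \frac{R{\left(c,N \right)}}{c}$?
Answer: $\frac{1}{25} \approx 0.04$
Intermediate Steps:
$R{\left(D,A \right)} = \frac{2 D}{-5 + A}$
$P{\left(c,N \right)} = \frac{2}{-5 + N}$ ($P{\left(c,N \right)} = \frac{2 c \frac{1}{-5 + N}}{c} = \frac{2}{-5 + N}$)
$P^{2}{\left(-1,- \frac{5}{1} \right)} = \left(\frac{2}{-5 - \frac{5}{1}}\right)^{2} = \left(\frac{2}{-5 - 5}\right)^{2} = \left(\frac{2}{-10}\right)^{2} = \left(2 \left(- \frac{1}{10}\right)\right)^{2} = \left(- \frac{1}{5}\right)^{2} = \frac{1}{25}$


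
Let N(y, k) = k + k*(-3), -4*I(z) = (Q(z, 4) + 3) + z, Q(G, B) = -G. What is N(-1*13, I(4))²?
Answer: 9/4 ≈ 2.2500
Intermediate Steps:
I(z) = -¾ (I(z) = -((-z + 3) + z)/4 = -((3 - z) + z)/4 = -¼*3 = -¾)
N(y, k) = -2*k (N(y, k) = k - 3*k = -2*k)
N(-1*13, I(4))² = (-2*(-¾))² = (3/2)² = 9/4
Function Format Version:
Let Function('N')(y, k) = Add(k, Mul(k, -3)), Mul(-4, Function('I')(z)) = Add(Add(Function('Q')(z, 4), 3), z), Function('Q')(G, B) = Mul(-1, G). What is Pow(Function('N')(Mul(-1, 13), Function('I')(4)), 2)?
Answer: Rational(9, 4) ≈ 2.2500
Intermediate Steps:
Function('I')(z) = Rational(-3, 4) (Function('I')(z) = Mul(Rational(-1, 4), Add(Add(Mul(-1, z), 3), z)) = Mul(Rational(-1, 4), Add(Add(3, Mul(-1, z)), z)) = Mul(Rational(-1, 4), 3) = Rational(-3, 4))
Function('N')(y, k) = Mul(-2, k) (Function('N')(y, k) = Add(k, Mul(-3, k)) = Mul(-2, k))
Pow(Function('N')(Mul(-1, 13), Function('I')(4)), 2) = Pow(Mul(-2, Rational(-3, 4)), 2) = Pow(Rational(3, 2), 2) = Rational(9, 4)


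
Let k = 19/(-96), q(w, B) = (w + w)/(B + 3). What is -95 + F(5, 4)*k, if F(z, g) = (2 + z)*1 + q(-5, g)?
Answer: -21527/224 ≈ -96.103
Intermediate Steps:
q(w, B) = 2*w/(3 + B) (q(w, B) = (2*w)/(3 + B) = 2*w/(3 + B))
F(z, g) = 2 + z - 10/(3 + g) (F(z, g) = (2 + z)*1 + 2*(-5)/(3 + g) = (2 + z) - 10/(3 + g) = 2 + z - 10/(3 + g))
k = -19/96 (k = 19*(-1/96) = -19/96 ≈ -0.19792)
-95 + F(5, 4)*k = -95 + ((-10 + (2 + 5)*(3 + 4))/(3 + 4))*(-19/96) = -95 + ((-10 + 7*7)/7)*(-19/96) = -95 + ((-10 + 49)/7)*(-19/96) = -95 + ((1/7)*39)*(-19/96) = -95 + (39/7)*(-19/96) = -95 - 247/224 = -21527/224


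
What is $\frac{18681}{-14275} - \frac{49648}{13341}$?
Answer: $- \frac{957948421}{190442775} \approx -5.0301$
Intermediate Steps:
$\frac{18681}{-14275} - \frac{49648}{13341} = 18681 \left(- \frac{1}{14275}\right) - \frac{49648}{13341} = - \frac{18681}{14275} - \frac{49648}{13341} = - \frac{957948421}{190442775}$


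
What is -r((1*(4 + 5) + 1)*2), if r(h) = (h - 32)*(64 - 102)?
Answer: -456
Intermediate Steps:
r(h) = 1216 - 38*h (r(h) = (-32 + h)*(-38) = 1216 - 38*h)
-r((1*(4 + 5) + 1)*2) = -(1216 - 38*(1*(4 + 5) + 1)*2) = -(1216 - 38*(1*9 + 1)*2) = -(1216 - 38*(9 + 1)*2) = -(1216 - 380*2) = -(1216 - 38*20) = -(1216 - 760) = -1*456 = -456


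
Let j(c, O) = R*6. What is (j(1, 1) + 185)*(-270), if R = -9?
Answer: -35370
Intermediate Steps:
j(c, O) = -54 (j(c, O) = -9*6 = -54)
(j(1, 1) + 185)*(-270) = (-54 + 185)*(-270) = 131*(-270) = -35370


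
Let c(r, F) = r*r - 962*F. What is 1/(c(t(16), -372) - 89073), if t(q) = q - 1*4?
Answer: 1/268935 ≈ 3.7184e-6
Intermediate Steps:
t(q) = -4 + q (t(q) = q - 4 = -4 + q)
c(r, F) = r**2 - 962*F
1/(c(t(16), -372) - 89073) = 1/(((-4 + 16)**2 - 962*(-372)) - 89073) = 1/((12**2 + 357864) - 89073) = 1/((144 + 357864) - 89073) = 1/(358008 - 89073) = 1/268935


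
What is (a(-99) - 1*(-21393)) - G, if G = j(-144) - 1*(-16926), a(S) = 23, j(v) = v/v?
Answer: 4489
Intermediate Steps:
j(v) = 1
G = 16927 (G = 1 - 1*(-16926) = 1 + 16926 = 16927)
(a(-99) - 1*(-21393)) - G = (23 - 1*(-21393)) - 1*16927 = (23 + 21393) - 16927 = 21416 - 16927 = 4489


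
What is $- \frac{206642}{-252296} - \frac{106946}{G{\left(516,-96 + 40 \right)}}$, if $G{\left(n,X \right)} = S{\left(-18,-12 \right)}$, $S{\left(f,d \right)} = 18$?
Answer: $- \frac{6744582115}{1135332} \approx -5940.6$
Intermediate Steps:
$G{\left(n,X \right)} = 18$
$- \frac{206642}{-252296} - \frac{106946}{G{\left(516,-96 + 40 \right)}} = - \frac{206642}{-252296} - \frac{106946}{18} = \left(-206642\right) \left(- \frac{1}{252296}\right) - \frac{53473}{9} = \frac{103321}{126148} - \frac{53473}{9} = - \frac{6744582115}{1135332}$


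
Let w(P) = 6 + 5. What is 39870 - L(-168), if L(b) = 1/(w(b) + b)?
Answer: 6259591/157 ≈ 39870.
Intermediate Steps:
w(P) = 11
L(b) = 1/(11 + b)
39870 - L(-168) = 39870 - 1/(11 - 168) = 39870 - 1/(-157) = 39870 - 1*(-1/157) = 39870 + 1/157 = 6259591/157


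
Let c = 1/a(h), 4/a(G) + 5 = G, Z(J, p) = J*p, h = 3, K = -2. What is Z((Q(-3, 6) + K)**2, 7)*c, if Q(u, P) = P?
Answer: -56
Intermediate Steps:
a(G) = 4/(-5 + G)
c = -1/2 (c = 1/(4/(-5 + 3)) = 1/(4/(-2)) = 1/(4*(-1/2)) = 1/(-2) = -1/2 ≈ -0.50000)
Z((Q(-3, 6) + K)**2, 7)*c = ((6 - 2)**2*7)*(-1/2) = (4**2*7)*(-1/2) = (16*7)*(-1/2) = 112*(-1/2) = -56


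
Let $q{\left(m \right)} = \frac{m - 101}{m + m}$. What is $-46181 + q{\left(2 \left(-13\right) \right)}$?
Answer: $- \frac{2401285}{52} \approx -46179.0$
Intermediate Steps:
$q{\left(m \right)} = \frac{-101 + m}{2 m}$
$-46181 + q{\left(2 \left(-13\right) \right)} = -46181 + \frac{-101 + 2 \left(-13\right)}{2 \cdot 2 \left(-13\right)} = -46181 + \frac{-101 - 26}{2 \left(-26\right)} = -46181 + \frac{1}{2} \left(- \frac{1}{26}\right) \left(-127\right) = -46181 + \frac{127}{52} = - \frac{2401285}{52}$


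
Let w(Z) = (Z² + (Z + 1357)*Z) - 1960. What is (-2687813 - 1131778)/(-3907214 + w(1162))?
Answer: -1273197/122716 ≈ -10.375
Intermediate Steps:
w(Z) = -1960 + Z² + Z*(1357 + Z) (w(Z) = (Z² + (1357 + Z)*Z) - 1960 = (Z² + Z*(1357 + Z)) - 1960 = -1960 + Z² + Z*(1357 + Z))
(-2687813 - 1131778)/(-3907214 + w(1162)) = (-2687813 - 1131778)/(-3907214 + (-1960 + 2*1162² + 1357*1162)) = -3819591/(-3907214 + (-1960 + 2*1350244 + 1576834)) = -3819591/(-3907214 + (-1960 + 2700488 + 1576834)) = -3819591/(-3907214 + 4275362) = -3819591/368148 = -3819591*1/368148 = -1273197/122716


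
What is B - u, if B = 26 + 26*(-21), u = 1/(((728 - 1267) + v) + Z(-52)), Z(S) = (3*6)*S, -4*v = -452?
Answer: -708239/1362 ≈ -520.00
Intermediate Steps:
v = 113 (v = -¼*(-452) = 113)
Z(S) = 18*S
u = -1/1362 (u = 1/(((728 - 1267) + 113) + 18*(-52)) = 1/((-539 + 113) - 936) = 1/(-426 - 936) = 1/(-1362) = -1/1362 ≈ -0.00073421)
B = -520 (B = 26 - 546 = -520)
B - u = -520 - 1*(-1/1362) = -520 + 1/1362 = -708239/1362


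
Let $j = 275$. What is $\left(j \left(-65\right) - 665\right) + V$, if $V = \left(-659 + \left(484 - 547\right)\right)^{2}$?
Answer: $502744$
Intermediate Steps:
$V = 521284$ ($V = \left(-659 + \left(484 - 547\right)\right)^{2} = \left(-659 - 63\right)^{2} = \left(-722\right)^{2} = 521284$)
$\left(j \left(-65\right) - 665\right) + V = \left(275 \left(-65\right) - 665\right) + 521284 = \left(-17875 - 665\right) + 521284 = -18540 + 521284 = 502744$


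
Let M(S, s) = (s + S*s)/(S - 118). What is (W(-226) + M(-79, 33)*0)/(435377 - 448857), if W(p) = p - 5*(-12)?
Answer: 83/6740 ≈ 0.012315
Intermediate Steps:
W(p) = 60 + p (W(p) = p + 60 = 60 + p)
M(S, s) = (s + S*s)/(-118 + S)
(W(-226) + M(-79, 33)*0)/(435377 - 448857) = ((60 - 226) + (33*(1 - 79)/(-118 - 79))*0)/(435377 - 448857) = (-166 + (33*(-78)/(-197))*0)/(-13480) = (-166 + (33*(-1/197)*(-78))*0)*(-1/13480) = (-166 + (2574/197)*0)*(-1/13480) = (-166 + 0)*(-1/13480) = -166*(-1/13480) = 83/6740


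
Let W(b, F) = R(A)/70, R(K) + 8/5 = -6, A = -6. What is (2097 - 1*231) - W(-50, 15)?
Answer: 326569/175 ≈ 1866.1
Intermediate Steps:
R(K) = -38/5 (R(K) = -8/5 - 6 = -38/5)
W(b, F) = -19/175 (W(b, F) = -38/5/70 = -38/5*1/70 = -19/175)
(2097 - 1*231) - W(-50, 15) = (2097 - 1*231) - 1*(-19/175) = (2097 - 231) + 19/175 = 1866 + 19/175 = 326569/175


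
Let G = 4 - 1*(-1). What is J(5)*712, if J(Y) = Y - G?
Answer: 0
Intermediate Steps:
G = 5 (G = 4 + 1 = 5)
J(Y) = -5 + Y (J(Y) = Y - 1*5 = Y - 5 = -5 + Y)
J(5)*712 = (-5 + 5)*712 = 0*712 = 0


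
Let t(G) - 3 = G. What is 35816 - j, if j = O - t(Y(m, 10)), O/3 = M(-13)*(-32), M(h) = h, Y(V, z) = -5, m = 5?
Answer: 34566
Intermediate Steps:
t(G) = 3 + G
O = 1248 (O = 3*(-13*(-32)) = 3*416 = 1248)
j = 1250 (j = 1248 - (3 - 5) = 1248 - 1*(-2) = 1248 + 2 = 1250)
35816 - j = 35816 - 1*1250 = 35816 - 1250 = 34566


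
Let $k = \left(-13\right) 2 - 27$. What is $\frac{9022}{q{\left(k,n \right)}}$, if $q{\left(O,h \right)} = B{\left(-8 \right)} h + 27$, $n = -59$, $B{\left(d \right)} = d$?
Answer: $\frac{9022}{499} \approx 18.08$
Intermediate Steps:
$k = -53$ ($k = -26 - 27 = -53$)
$q{\left(O,h \right)} = 27 - 8 h$ ($q{\left(O,h \right)} = - 8 h + 27 = 27 - 8 h$)
$\frac{9022}{q{\left(k,n \right)}} = \frac{9022}{27 - -472} = \frac{9022}{27 + 472} = \frac{9022}{499}$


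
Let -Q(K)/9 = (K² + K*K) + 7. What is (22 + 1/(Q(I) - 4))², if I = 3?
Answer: 25371369/52441 ≈ 483.81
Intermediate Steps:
Q(K) = -63 - 18*K² (Q(K) = -9*((K² + K*K) + 7) = -9*((K² + K²) + 7) = -9*(2*K² + 7) = -9*(7 + 2*K²) = -63 - 18*K²)
(22 + 1/(Q(I) - 4))² = (22 + 1/((-63 - 18*3²) - 4))² = (22 + 1/((-63 - 18*9) - 4))² = (22 + 1/((-63 - 162) - 4))² = (22 + 1/(-225 - 4))² = (22 + 1/(-229))² = (22 - 1/229)² = (5037/229)² = 25371369/52441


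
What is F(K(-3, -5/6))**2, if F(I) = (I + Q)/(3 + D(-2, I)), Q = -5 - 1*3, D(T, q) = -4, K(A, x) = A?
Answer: 121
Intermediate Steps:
Q = -8 (Q = -5 - 3 = -8)
F(I) = 8 - I (F(I) = (I - 8)/(3 - 4) = (-8 + I)/(-1) = (-8 + I)*(-1) = 8 - I)
F(K(-3, -5/6))**2 = (8 - 1*(-3))**2 = (8 + 3)**2 = 11**2 = 121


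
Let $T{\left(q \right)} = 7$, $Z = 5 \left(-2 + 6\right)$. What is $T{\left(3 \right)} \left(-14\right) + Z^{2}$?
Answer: $302$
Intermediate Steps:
$Z = 20$ ($Z = 5 \cdot 4 = 20$)
$T{\left(3 \right)} \left(-14\right) + Z^{2} = 7 \left(-14\right) + 20^{2} = -98 + 400 = 302$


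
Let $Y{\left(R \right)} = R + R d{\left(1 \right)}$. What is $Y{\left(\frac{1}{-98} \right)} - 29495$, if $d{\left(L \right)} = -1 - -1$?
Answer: $- \frac{2890511}{98} \approx -29495.0$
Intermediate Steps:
$d{\left(L \right)} = 0$ ($d{\left(L \right)} = -1 + 1 = 0$)
$Y{\left(R \right)} = R$ ($Y{\left(R \right)} = R + R 0 = R + 0 = R$)
$Y{\left(\frac{1}{-98} \right)} - 29495 = \frac{1}{-98} - 29495 = - \frac{1}{98} - 29495 = - \frac{2890511}{98}$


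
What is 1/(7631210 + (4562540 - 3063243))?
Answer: 1/9130507 ≈ 1.0952e-7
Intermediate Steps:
1/(7631210 + (4562540 - 3063243)) = 1/(7631210 + 1499297) = 1/9130507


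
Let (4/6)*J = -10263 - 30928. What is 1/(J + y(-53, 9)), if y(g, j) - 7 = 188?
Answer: -2/123183 ≈ -1.6236e-5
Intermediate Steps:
y(g, j) = 195 (y(g, j) = 7 + 188 = 195)
J = -123573/2 (J = 3*(-10263 - 30928)/2 = (3/2)*(-41191) = -123573/2 ≈ -61787.)
1/(J + y(-53, 9)) = 1/(-123573/2 + 195) = 1/(-123183/2) = -2/123183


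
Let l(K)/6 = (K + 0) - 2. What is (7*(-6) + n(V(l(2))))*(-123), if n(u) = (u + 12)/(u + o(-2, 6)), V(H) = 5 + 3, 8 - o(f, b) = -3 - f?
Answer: 85362/17 ≈ 5021.3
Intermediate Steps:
o(f, b) = 11 + f (o(f, b) = 8 - (-3 - f) = 8 + (3 + f) = 11 + f)
l(K) = -12 + 6*K (l(K) = 6*((K + 0) - 2) = 6*(K - 2) = 6*(-2 + K) = -12 + 6*K)
V(H) = 8
n(u) = (12 + u)/(9 + u) (n(u) = (u + 12)/(u + (11 - 2)) = (12 + u)/(u + 9) = (12 + u)/(9 + u))
(7*(-6) + n(V(l(2))))*(-123) = (7*(-6) + (12 + 8)/(9 + 8))*(-123) = (-42 + 20/17)*(-123) = -694/17*(-123) = 85362/17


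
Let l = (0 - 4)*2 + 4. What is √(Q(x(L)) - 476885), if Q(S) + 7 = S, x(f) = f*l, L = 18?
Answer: 6*I*√13249 ≈ 690.63*I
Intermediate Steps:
l = -4 (l = -4*2 + 4 = -8 + 4 = -4)
x(f) = -4*f (x(f) = f*(-4) = -4*f)
Q(S) = -7 + S
√(Q(x(L)) - 476885) = √((-7 - 4*18) - 476885) = √((-7 - 72) - 476885) = √(-79 - 476885) = √(-476964) = 6*I*√13249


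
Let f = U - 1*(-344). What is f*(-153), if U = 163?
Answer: -77571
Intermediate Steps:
f = 507 (f = 163 - 1*(-344) = 163 + 344 = 507)
f*(-153) = 507*(-153) = -77571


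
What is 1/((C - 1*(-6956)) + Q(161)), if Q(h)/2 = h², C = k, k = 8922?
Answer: 1/67720 ≈ 1.4767e-5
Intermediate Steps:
C = 8922
Q(h) = 2*h²
1/((C - 1*(-6956)) + Q(161)) = 1/((8922 - 1*(-6956)) + 2*161²) = 1/((8922 + 6956) + 2*25921) = 1/(15878 + 51842) = 1/67720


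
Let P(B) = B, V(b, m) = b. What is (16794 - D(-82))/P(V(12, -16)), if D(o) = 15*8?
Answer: 2779/2 ≈ 1389.5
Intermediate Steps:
D(o) = 120
(16794 - D(-82))/P(V(12, -16)) = (16794 - 1*120)/12 = (16794 - 120)*(1/12) = 16674*(1/12) = 2779/2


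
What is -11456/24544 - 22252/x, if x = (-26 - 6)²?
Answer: -4358469/196352 ≈ -22.197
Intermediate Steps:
x = 1024 (x = (-32)² = 1024)
-11456/24544 - 22252/x = -11456/24544 - 22252/1024 = -11456*1/24544 - 22252*1/1024 = -358/767 - 5563/256 = -4358469/196352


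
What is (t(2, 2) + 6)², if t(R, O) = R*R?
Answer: 100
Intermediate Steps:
t(R, O) = R²
(t(2, 2) + 6)² = (2² + 6)² = (4 + 6)² = 10² = 100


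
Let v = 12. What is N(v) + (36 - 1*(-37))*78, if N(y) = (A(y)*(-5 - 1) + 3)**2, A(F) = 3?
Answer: 5919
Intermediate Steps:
N(y) = 225 (N(y) = (3*(-5 - 1) + 3)**2 = (3*(-6) + 3)**2 = (-18 + 3)**2 = (-15)**2 = 225)
N(v) + (36 - 1*(-37))*78 = 225 + (36 - 1*(-37))*78 = 225 + (36 + 37)*78 = 225 + 73*78 = 225 + 5694 = 5919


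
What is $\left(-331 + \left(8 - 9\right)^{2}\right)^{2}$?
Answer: $108900$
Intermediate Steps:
$\left(-331 + \left(8 - 9\right)^{2}\right)^{2} = \left(-331 + \left(-1\right)^{2}\right)^{2} = \left(-331 + 1\right)^{2} = \left(-330\right)^{2} = 108900$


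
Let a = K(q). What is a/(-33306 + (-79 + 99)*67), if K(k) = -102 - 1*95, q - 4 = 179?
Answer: 197/31966 ≈ 0.0061628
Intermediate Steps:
q = 183 (q = 4 + 179 = 183)
K(k) = -197 (K(k) = -102 - 95 = -197)
a = -197
a/(-33306 + (-79 + 99)*67) = -197/(-33306 + (-79 + 99)*67) = -197/(-33306 + 20*67) = -197/(-33306 + 1340) = -197/(-31966) = -197*(-1/31966) = 197/31966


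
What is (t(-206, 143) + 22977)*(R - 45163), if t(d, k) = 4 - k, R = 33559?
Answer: -265012152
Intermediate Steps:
(t(-206, 143) + 22977)*(R - 45163) = ((4 - 1*143) + 22977)*(33559 - 45163) = ((4 - 143) + 22977)*(-11604) = (-139 + 22977)*(-11604) = 22838*(-11604) = -265012152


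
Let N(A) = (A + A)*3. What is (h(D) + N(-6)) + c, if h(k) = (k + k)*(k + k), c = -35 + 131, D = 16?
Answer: 1084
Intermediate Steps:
c = 96
h(k) = 4*k**2 (h(k) = (2*k)*(2*k) = 4*k**2)
N(A) = 6*A (N(A) = (2*A)*3 = 6*A)
(h(D) + N(-6)) + c = (4*16**2 + 6*(-6)) + 96 = (4*256 - 36) + 96 = (1024 - 36) + 96 = 988 + 96 = 1084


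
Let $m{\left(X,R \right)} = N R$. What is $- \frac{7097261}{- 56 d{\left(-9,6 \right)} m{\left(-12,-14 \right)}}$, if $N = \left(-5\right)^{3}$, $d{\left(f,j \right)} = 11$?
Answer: $\frac{7097261}{1078000} \approx 6.5837$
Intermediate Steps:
$N = -125$
$m{\left(X,R \right)} = - 125 R$
$- \frac{7097261}{- 56 d{\left(-9,6 \right)} m{\left(-12,-14 \right)}} = - \frac{7097261}{\left(-56\right) 11 \left(\left(-125\right) \left(-14\right)\right)} = - \frac{7097261}{\left(-616\right) 1750} = - \frac{7097261}{-1078000} = \left(-7097261\right) \left(- \frac{1}{1078000}\right) = \frac{7097261}{1078000}$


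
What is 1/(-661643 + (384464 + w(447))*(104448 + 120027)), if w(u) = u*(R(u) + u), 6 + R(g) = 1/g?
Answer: 1/130552202557 ≈ 7.6598e-12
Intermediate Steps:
R(g) = -6 + 1/g
w(u) = u*(-6 + u + 1/u) (w(u) = u*((-6 + 1/u) + u) = u*(-6 + u + 1/u))
1/(-661643 + (384464 + w(447))*(104448 + 120027)) = 1/(-661643 + (384464 + (1 + 447*(-6 + 447)))*(104448 + 120027)) = 1/(-661643 + (384464 + (1 + 447*441))*224475) = 1/(-661643 + (384464 + (1 + 197127))*224475) = 1/(-661643 + (384464 + 197128)*224475) = 1/(-661643 + 581592*224475) = 1/(-661643 + 130552864200) = 1/130552202557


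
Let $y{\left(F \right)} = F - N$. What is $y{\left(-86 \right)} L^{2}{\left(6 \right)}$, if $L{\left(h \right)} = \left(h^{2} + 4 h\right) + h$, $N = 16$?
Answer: $-444312$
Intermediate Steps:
$L{\left(h \right)} = h^{2} + 5 h$
$y{\left(F \right)} = -16 + F$ ($y{\left(F \right)} = F - 16 = -16 + F$)
$y{\left(-86 \right)} L^{2}{\left(6 \right)} = \left(-16 - 86\right) \left(6 \left(5 + 6\right)\right)^{2} = - 102 \left(6 \cdot 11\right)^{2} = - 102 \cdot 66^{2} = \left(-102\right) 4356 = -444312$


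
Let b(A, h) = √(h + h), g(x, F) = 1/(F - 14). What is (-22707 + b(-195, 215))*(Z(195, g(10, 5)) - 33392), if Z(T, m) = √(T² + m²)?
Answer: (22707 - √430)*(300528 - √3080026)/9 ≈ 7.5312e+8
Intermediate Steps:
g(x, F) = 1/(-14 + F)
b(A, h) = √2*√h (b(A, h) = √(2*h) = √2*√h)
(-22707 + b(-195, 215))*(Z(195, g(10, 5)) - 33392) = (-22707 + √2*√215)*(√(195² + (1/(-14 + 5))²) - 33392) = (-22707 + √430)*(√(38025 + (1/(-9))²) - 33392) = (-22707 + √430)*(√(38025 + (-⅑)²) - 33392) = (-22707 + √430)*(√(38025 + 1/81) - 33392) = (-22707 + √430)*(√(3080026/81) - 33392) = (-22707 + √430)*(√3080026/9 - 33392) = (-22707 + √430)*(-33392 + √3080026/9) = (-33392 + √3080026/9)*(-22707 + √430)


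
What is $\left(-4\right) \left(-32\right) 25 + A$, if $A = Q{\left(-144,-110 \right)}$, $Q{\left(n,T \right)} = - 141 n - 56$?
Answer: $23448$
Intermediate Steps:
$Q{\left(n,T \right)} = -56 - 141 n$
$A = 20248$ ($A = -56 - -20304 = -56 + 20304 = 20248$)
$\left(-4\right) \left(-32\right) 25 + A = \left(-4\right) \left(-32\right) 25 + 20248 = 128 \cdot 25 + 20248 = 3200 + 20248 = 23448$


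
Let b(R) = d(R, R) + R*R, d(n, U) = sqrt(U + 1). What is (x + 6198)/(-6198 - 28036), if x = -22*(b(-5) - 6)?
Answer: -2890/17117 + 22*I/17117 ≈ -0.16884 + 0.0012853*I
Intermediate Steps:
d(n, U) = sqrt(1 + U)
b(R) = R**2 + sqrt(1 + R) (b(R) = sqrt(1 + R) + R*R = sqrt(1 + R) + R**2 = R**2 + sqrt(1 + R))
x = -418 - 44*I (x = -22*(((-5)**2 + sqrt(1 - 5)) - 6) = -22*((25 + sqrt(-4)) - 6) = -22*((25 + 2*I) - 6) = -22*(19 + 2*I) = -418 - 44*I ≈ -418.0 - 44.0*I)
(x + 6198)/(-6198 - 28036) = ((-418 - 44*I) + 6198)/(-6198 - 28036) = (5780 - 44*I)/(-34234) = (5780 - 44*I)*(-1/34234) = -2890/17117 + 22*I/17117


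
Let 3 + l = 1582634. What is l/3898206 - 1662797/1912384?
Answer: -1727663519939/3727433391552 ≈ -0.46350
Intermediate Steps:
l = 1582631 (l = -3 + 1582634 = 1582631)
l/3898206 - 1662797/1912384 = 1582631/3898206 - 1662797/1912384 = -1727663519939/3727433391552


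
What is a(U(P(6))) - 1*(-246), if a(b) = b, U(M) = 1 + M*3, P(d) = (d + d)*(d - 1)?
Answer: 427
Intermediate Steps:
P(d) = 2*d*(-1 + d) (P(d) = (2*d)*(-1 + d) = 2*d*(-1 + d))
U(M) = 1 + 3*M
a(U(P(6))) - 1*(-246) = (1 + 3*(2*6*(-1 + 6))) - 1*(-246) = (1 + 3*(2*6*5)) + 246 = (1 + 3*60) + 246 = (1 + 180) + 246 = 181 + 246 = 427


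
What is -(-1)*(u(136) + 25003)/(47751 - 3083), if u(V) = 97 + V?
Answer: 6309/11167 ≈ 0.56497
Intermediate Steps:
-(-1)*(u(136) + 25003)/(47751 - 3083) = -(-1)*((97 + 136) + 25003)/(47751 - 3083) = -(-1)*(233 + 25003)/44668 = -(-1)*25236*(1/44668) = -(-1)*6309/11167 = -1*(-6309/11167) = 6309/11167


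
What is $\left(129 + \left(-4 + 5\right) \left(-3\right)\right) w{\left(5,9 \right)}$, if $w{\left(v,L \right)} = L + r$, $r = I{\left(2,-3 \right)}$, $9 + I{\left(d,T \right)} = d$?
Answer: $252$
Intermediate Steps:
$I{\left(d,T \right)} = -9 + d$
$r = -7$ ($r = -9 + 2 = -7$)
$w{\left(v,L \right)} = -7 + L$ ($w{\left(v,L \right)} = L - 7 = -7 + L$)
$\left(129 + \left(-4 + 5\right) \left(-3\right)\right) w{\left(5,9 \right)} = \left(129 + \left(-4 + 5\right) \left(-3\right)\right) \left(-7 + 9\right) = \left(129 + 1 \left(-3\right)\right) 2 = \left(129 - 3\right) 2 = 126 \cdot 2 = 252$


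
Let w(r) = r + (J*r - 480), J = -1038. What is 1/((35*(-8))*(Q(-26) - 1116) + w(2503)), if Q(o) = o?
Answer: -1/2276331 ≈ -4.3930e-7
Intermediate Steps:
w(r) = -480 - 1037*r (w(r) = r + (-1038*r - 480) = r + (-480 - 1038*r) = -480 - 1037*r)
1/((35*(-8))*(Q(-26) - 1116) + w(2503)) = 1/((35*(-8))*(-26 - 1116) + (-480 - 1037*2503)) = 1/(-280*(-1142) + (-480 - 2595611)) = 1/(319760 - 2596091) = 1/(-2276331) = -1/2276331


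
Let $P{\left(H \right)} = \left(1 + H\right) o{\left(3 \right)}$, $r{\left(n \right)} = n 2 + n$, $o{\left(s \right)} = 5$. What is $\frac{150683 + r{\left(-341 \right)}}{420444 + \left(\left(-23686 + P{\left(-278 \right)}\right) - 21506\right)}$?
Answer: $\frac{149660}{373867} \approx 0.4003$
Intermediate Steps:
$r{\left(n \right)} = 3 n$ ($r{\left(n \right)} = 2 n + n = 3 n$)
$P{\left(H \right)} = 5 + 5 H$ ($P{\left(H \right)} = \left(1 + H\right) 5 = 5 + 5 H$)
$\frac{150683 + r{\left(-341 \right)}}{420444 + \left(\left(-23686 + P{\left(-278 \right)}\right) - 21506\right)} = \frac{150683 + 3 \left(-341\right)}{420444 + \left(\left(-23686 + \left(5 + 5 \left(-278\right)\right)\right) - 21506\right)} = \frac{150683 - 1023}{420444 + \left(\left(-23686 + \left(5 - 1390\right)\right) - 21506\right)} = \frac{149660}{420444 - 46577} = \frac{149660}{373867}$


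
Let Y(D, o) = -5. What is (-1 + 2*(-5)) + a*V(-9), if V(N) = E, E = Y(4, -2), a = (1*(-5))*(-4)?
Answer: -111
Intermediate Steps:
a = 20 (a = -5*(-4) = 20)
E = -5
V(N) = -5
(-1 + 2*(-5)) + a*V(-9) = (-1 + 2*(-5)) + 20*(-5) = (-1 - 10) - 100 = -11 - 100 = -111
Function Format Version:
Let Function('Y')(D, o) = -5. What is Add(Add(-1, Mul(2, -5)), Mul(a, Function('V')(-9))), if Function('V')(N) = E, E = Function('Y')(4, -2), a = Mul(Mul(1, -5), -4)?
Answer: -111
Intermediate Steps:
a = 20 (a = Mul(-5, -4) = 20)
E = -5
Function('V')(N) = -5
Add(Add(-1, Mul(2, -5)), Mul(a, Function('V')(-9))) = Add(Add(-1, Mul(2, -5)), Mul(20, -5)) = Add(Add(-1, -10), -100) = Add(-11, -100) = -111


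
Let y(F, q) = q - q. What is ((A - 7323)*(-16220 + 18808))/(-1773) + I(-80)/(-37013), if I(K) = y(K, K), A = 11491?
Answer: -10786784/1773 ≈ -6083.9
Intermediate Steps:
y(F, q) = 0
I(K) = 0
((A - 7323)*(-16220 + 18808))/(-1773) + I(-80)/(-37013) = ((11491 - 7323)*(-16220 + 18808))/(-1773) + 0/(-37013) = (4168*2588)*(-1/1773) + 0*(-1/37013) = 10786784*(-1/1773) + 0 = -10786784/1773 + 0 = -10786784/1773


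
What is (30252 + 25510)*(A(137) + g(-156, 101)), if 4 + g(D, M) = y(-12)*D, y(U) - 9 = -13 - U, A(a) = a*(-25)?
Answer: -260798874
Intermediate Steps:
A(a) = -25*a
y(U) = -4 - U (y(U) = 9 + (-13 - U) = -4 - U)
g(D, M) = -4 + 8*D (g(D, M) = -4 + (-4 - 1*(-12))*D = -4 + (-4 + 12)*D = -4 + 8*D)
(30252 + 25510)*(A(137) + g(-156, 101)) = (30252 + 25510)*(-25*137 + (-4 + 8*(-156))) = 55762*(-3425 + (-4 - 1248)) = 55762*(-3425 - 1252) = 55762*(-4677) = -260798874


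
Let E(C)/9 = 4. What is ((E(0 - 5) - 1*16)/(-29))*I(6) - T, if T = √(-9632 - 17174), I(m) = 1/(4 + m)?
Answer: -2/29 - I*√26806 ≈ -0.068966 - 163.73*I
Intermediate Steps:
E(C) = 36 (E(C) = 9*4 = 36)
T = I*√26806 (T = √(-26806) = I*√26806 ≈ 163.73*I)
((E(0 - 5) - 1*16)/(-29))*I(6) - T = ((36 - 1*16)/(-29))/(4 + 6) - I*√26806 = ((36 - 16)*(-1/29))/10 - I*√26806 = (20*(-1/29))*(⅒) - I*√26806 = -20/29*⅒ - I*√26806 = -2/29 - I*√26806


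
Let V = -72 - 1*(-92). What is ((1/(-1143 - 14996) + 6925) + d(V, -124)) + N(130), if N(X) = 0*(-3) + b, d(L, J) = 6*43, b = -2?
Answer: 115894158/16139 ≈ 7181.0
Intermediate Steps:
V = 20 (V = -72 + 92 = 20)
d(L, J) = 258
N(X) = -2 (N(X) = 0*(-3) - 2 = 0 - 2 = -2)
((1/(-1143 - 14996) + 6925) + d(V, -124)) + N(130) = ((1/(-1143 - 14996) + 6925) + 258) - 2 = ((1/(-16139) + 6925) + 258) - 2 = ((-1/16139 + 6925) + 258) - 2 = (111762574/16139 + 258) - 2 = 115926436/16139 - 2 = 115894158/16139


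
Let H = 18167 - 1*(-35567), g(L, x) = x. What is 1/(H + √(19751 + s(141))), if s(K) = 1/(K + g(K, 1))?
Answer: 7630228/409999866709 - 3*√44251034/409999866709 ≈ 1.8562e-5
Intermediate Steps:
H = 53734 (H = 18167 + 35567 = 53734)
s(K) = 1/(1 + K) (s(K) = 1/(K + 1) = 1/(1 + K))
1/(H + √(19751 + s(141))) = 1/(53734 + √(19751 + 1/(1 + 141))) = 1/(53734 + √(19751 + 1/142)) = 1/(53734 + √(2804643/142)) = 1/(53734 + 3*√44251034/142)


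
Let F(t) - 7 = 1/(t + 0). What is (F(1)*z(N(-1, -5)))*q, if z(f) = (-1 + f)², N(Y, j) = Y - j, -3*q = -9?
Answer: 216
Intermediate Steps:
q = 3 (q = -⅓*(-9) = 3)
F(t) = 7 + 1/t (F(t) = 7 + 1/(t + 0) = 7 + 1/t)
(F(1)*z(N(-1, -5)))*q = ((7 + 1/1)*(-1 + (-1 - 1*(-5)))²)*3 = ((7 + 1)*(-1 + (-1 + 5))²)*3 = (8*(-1 + 4)²)*3 = (8*3²)*3 = (8*9)*3 = 72*3 = 216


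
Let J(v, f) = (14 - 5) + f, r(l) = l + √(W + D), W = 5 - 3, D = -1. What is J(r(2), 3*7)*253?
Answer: 7590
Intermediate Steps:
W = 2
r(l) = 1 + l (r(l) = l + √(2 - 1) = l + √1 = l + 1 = 1 + l)
J(v, f) = 9 + f
J(r(2), 3*7)*253 = (9 + 3*7)*253 = (9 + 21)*253 = 30*253 = 7590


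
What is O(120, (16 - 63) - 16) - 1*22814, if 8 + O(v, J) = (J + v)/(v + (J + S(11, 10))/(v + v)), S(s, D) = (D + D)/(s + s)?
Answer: -7214271694/316117 ≈ -22822.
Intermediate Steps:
S(s, D) = D/s (S(s, D) = (2*D)/((2*s)) = (2*D)*(1/(2*s)) = D/s)
O(v, J) = -8 + (J + v)/(v + (10/11 + J)/(2*v)) (O(v, J) = -8 + (J + v)/(v + (J + 10/11)/(v + v)) = -8 + (J + v)/(v + (J + 10*(1/11))/((2*v))) = -8 + (J + v)/(v + (J + 10/11)*(1/(2*v))) = -8 + (J + v)/(v + (10/11 + J)*(1/(2*v))) = -8 + (J + v)/(v + (10/11 + J)/(2*v)))
O(120, (16 - 63) - 16) - 1*22814 = 2*(-40 - 77*120² - 44*((16 - 63) - 16) + 11*((16 - 63) - 16)*120)/(10 + 11*((16 - 63) - 16) + 22*120²) - 1*22814 = 2*(-40 - 77*14400 - 44*(-47 - 16) + 11*(-47 - 16)*120)/(10 + 11*(-47 - 16) + 22*14400) - 22814 = 2*(-40 - 1108800 - 44*(-63) + 11*(-63)*120)/(10 + 11*(-63) + 316800) - 22814 = 2*(-40 - 1108800 + 2772 - 83160)/(10 - 693 + 316800) - 22814 = 2*(-1189228)/316117 - 22814 = 2*(1/316117)*(-1189228) - 22814 = -2378456/316117 - 22814 = -7214271694/316117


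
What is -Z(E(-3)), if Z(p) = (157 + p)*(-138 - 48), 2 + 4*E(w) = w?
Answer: 57939/2 ≈ 28970.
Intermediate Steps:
E(w) = -½ + w/4
Z(p) = -29202 - 186*p (Z(p) = (157 + p)*(-186) = -29202 - 186*p)
-Z(E(-3)) = -(-29202 - 186*(-½ + (¼)*(-3))) = -(-29202 - 186*(-½ - ¾)) = -(-29202 - 186*(-5/4)) = -(-29202 + 465/2) = -1*(-57939/2) = 57939/2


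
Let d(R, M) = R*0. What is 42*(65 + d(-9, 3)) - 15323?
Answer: -12593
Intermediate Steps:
d(R, M) = 0
42*(65 + d(-9, 3)) - 15323 = 42*(65 + 0) - 15323 = 42*65 - 15323 = 2730 - 15323 = -12593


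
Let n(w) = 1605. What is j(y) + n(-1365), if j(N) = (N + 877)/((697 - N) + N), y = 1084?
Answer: 1120646/697 ≈ 1607.8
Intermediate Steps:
j(N) = 877/697 + N/697 (j(N) = (877 + N)/697 = (877 + N)*(1/697) = 877/697 + N/697)
j(y) + n(-1365) = (877/697 + (1/697)*1084) + 1605 = (877/697 + 1084/697) + 1605 = 1961/697 + 1605 = 1120646/697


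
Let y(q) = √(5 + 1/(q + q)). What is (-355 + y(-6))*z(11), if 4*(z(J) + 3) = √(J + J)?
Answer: (12 - √22)*(2130 - √177)/24 ≈ 644.67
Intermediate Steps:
z(J) = -3 + √2*√J/4 (z(J) = -3 + √(J + J)/4 = -3 + √(2*J)/4 = -3 + (√2*√J)/4 = -3 + √2*√J/4)
y(q) = √(5 + 1/(2*q))
(-355 + y(-6))*z(11) = (-355 + √(20 + 2/(-6))/2)*(-3 + √2*√11/4) = (-355 + √(20 + 2*(-⅙))/2)*(-3 + √22/4) = (-355 + √(20 - ⅓)/2)*(-3 + √22/4) = (-355 + √(59/3)/2)*(-3 + √22/4) = (-355 + (√177/3)/2)*(-3 + √22/4) = (-355 + √177/6)*(-3 + √22/4)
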